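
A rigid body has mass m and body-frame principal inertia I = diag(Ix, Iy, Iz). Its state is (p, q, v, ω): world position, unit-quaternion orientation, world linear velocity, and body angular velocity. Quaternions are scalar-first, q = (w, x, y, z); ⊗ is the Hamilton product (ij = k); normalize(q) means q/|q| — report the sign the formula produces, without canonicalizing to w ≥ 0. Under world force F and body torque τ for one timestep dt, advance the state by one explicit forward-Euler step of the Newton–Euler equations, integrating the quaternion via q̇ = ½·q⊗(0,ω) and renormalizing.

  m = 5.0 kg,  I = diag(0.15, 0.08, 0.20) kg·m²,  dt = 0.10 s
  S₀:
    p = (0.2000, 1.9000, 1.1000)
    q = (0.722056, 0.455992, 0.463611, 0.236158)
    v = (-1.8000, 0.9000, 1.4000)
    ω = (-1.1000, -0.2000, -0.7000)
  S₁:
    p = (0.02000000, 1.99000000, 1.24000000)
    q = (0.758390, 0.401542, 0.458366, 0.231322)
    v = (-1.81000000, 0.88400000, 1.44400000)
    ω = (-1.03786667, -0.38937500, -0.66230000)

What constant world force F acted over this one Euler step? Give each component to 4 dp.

v₁ − v₀ = (-0.01000000, -0.01600000, 0.04400000)
F = m·Δv/dt = (-0.5000, -0.8000, 2.2000)

F = (-0.5000, -0.8000, 2.2000)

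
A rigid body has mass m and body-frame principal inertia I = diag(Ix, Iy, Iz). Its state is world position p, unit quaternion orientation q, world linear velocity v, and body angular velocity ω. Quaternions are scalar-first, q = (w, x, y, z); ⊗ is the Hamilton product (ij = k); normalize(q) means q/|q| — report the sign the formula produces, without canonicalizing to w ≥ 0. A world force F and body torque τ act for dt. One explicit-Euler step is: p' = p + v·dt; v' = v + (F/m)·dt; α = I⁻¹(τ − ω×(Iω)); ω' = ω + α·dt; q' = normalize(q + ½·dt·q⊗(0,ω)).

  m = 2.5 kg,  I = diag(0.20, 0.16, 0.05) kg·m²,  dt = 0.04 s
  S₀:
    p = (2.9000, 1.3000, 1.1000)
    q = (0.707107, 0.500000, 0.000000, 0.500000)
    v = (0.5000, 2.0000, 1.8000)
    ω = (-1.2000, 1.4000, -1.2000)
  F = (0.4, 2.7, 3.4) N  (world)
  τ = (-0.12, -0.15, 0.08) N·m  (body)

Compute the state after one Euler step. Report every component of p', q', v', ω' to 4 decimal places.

p' = (2.9200, 1.3800, 1.1720)
q' = (0.7304, 0.4686, 0.0198, 0.4965)
v' = (0.5064, 2.0432, 1.8544)
ω' = (-1.2610, 1.3085, -1.1898)

ω×(Iω) gyroscopic = (0.1848, 0.2160, 0.0672)
(τ − ω×Iω)/I = (-1.5240, -2.2875, 0.2560)
new body rate ω' = (-1.2610, 1.3085, -1.1898)
q⊗(0,ω) = (1.2000000, -1.5485284, 0.9899498, -0.1485284)
updated quaternion q' = (0.7304, 0.4686, 0.0198, 0.4965)
a = (0.1600, 1.0800, 1.3600)
p + v·dt = (2.9200, 1.3800, 1.1720)
new velocity v' = (0.5064, 2.0432, 1.8544)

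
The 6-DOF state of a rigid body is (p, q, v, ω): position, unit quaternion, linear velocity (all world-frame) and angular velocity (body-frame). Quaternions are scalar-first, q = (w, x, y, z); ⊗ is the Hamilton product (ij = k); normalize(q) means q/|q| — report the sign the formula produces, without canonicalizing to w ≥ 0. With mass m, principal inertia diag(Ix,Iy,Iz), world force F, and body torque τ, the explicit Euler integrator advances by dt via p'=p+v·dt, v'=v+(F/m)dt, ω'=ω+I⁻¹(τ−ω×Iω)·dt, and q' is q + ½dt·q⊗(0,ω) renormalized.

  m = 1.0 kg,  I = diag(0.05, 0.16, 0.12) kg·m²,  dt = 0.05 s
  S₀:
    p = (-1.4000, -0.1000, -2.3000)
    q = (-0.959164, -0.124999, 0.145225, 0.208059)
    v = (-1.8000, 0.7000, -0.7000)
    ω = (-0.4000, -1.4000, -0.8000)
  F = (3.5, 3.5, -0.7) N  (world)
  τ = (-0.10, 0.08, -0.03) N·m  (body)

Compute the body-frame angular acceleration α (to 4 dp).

α = (-1.1040, 0.6400, -0.7633)

precession coupling ω×(Iω) = (-0.0448, -0.0224, 0.0616)
(τ − ω×Iω)/I = (-1.1040, 0.6400, -0.7633)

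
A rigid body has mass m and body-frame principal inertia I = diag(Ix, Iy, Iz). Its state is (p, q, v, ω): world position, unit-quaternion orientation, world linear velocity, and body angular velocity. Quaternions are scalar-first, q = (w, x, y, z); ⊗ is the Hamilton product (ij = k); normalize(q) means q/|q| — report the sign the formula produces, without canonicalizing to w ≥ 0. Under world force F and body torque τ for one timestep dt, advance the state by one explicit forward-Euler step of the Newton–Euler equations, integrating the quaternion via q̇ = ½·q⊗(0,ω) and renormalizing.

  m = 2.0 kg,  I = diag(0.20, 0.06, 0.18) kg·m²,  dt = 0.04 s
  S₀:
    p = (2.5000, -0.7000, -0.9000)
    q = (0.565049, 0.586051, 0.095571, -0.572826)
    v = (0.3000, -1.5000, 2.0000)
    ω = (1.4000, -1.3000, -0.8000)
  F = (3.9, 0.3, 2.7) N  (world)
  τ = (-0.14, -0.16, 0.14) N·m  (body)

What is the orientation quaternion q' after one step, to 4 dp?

q⊗(0,ω) = (-1.1544899, -0.0300620, -1.0676793, -1.3477049)
q' = normalize(q + ½dt·q⊗(0,ω)) = (0.5415, 0.5849, 0.0742, -0.5993)

q' = (0.5415, 0.5849, 0.0742, -0.5993)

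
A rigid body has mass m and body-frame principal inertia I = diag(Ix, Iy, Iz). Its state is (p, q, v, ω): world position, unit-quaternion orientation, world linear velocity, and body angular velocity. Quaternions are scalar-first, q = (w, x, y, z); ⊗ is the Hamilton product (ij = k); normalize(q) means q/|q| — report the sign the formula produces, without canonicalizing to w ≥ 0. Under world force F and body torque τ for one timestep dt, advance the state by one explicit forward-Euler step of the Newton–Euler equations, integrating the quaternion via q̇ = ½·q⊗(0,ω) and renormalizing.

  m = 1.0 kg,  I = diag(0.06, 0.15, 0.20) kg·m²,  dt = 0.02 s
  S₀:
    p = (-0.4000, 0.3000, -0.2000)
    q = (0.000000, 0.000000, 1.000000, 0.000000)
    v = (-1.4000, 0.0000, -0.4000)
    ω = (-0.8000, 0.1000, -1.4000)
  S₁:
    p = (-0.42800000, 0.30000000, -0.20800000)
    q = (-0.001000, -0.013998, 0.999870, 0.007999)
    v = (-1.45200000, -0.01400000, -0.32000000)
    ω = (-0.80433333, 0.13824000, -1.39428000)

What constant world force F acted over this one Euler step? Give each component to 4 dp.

Δv = v₁−v₀ = (-0.05200000, -0.01400000, 0.08000000)
F = m·Δv/dt = (-2.6000, -0.7000, 4.0000)

F = (-2.6000, -0.7000, 4.0000)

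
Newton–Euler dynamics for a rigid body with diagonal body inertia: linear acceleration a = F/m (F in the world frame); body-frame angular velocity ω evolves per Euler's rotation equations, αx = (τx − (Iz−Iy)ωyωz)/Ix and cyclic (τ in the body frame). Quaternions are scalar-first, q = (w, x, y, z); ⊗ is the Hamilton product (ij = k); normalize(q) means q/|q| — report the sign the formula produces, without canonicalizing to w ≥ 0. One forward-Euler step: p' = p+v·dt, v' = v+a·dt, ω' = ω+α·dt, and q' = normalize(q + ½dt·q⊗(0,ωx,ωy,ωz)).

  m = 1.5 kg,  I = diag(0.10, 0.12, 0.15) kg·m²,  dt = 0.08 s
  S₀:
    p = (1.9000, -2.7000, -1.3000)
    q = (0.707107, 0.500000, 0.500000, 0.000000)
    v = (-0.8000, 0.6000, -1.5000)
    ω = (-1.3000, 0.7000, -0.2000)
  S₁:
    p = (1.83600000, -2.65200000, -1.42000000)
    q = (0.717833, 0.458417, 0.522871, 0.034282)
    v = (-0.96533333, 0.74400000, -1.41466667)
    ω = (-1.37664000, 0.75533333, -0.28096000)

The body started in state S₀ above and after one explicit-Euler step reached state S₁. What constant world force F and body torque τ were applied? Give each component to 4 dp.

ω₁ − ω₀ = (-0.07664000, 0.05533333, -0.08096000)
gyro term ω₀×Iω₀ = (-0.0042, -0.0130, -0.0182)
I·α + gyro = (-0.1000, 0.0700, -0.1700)
Δv = v₁−v₀ = (-0.16533333, 0.14400000, 0.08533333)
applied force F = (-3.1000, 2.7000, 1.6000)

F = (-3.1000, 2.7000, 1.6000)
τ = (-0.1000, 0.0700, -0.1700)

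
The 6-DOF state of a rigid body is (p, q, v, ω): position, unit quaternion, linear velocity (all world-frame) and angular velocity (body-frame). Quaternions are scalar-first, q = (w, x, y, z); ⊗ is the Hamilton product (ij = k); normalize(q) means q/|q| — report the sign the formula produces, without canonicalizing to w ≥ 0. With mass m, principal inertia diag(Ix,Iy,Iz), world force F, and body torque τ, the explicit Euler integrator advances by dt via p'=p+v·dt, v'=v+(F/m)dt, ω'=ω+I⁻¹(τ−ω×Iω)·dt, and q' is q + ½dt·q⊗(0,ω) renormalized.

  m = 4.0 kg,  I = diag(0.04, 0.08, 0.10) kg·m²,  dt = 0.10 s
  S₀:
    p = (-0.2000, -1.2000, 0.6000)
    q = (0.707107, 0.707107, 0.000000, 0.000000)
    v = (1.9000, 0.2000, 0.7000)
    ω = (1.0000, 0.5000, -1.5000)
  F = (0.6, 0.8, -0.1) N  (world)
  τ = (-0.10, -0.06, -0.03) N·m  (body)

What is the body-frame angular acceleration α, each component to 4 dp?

ω×(Iω) gyroscopic = (-0.0150, 0.0900, 0.0200)
(τ − ω×Iω)/I = (-2.1250, -1.8750, -0.5000)

α = (-2.1250, -1.8750, -0.5000)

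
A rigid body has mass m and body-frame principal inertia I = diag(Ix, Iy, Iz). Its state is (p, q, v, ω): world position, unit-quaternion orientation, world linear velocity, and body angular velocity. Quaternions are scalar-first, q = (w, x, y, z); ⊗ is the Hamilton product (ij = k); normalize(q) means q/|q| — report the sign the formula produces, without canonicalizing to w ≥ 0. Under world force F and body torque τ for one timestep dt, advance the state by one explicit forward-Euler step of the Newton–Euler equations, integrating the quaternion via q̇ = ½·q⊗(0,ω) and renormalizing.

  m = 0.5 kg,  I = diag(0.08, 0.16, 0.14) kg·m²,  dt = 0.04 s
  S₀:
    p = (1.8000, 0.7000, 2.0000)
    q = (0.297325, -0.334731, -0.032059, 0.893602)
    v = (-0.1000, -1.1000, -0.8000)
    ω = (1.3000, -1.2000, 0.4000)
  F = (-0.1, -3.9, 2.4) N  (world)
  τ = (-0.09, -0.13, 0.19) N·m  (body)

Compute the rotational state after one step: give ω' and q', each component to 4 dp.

angular accel α = (-1.2450, -0.6175, 2.2486)
ω' = ω + α·dt = (1.2502, -1.2247, 0.4899)
Hamilton product q⊗(0,ω) = (0.0392387, 1.4460213, 0.9387850, 0.5622839)
q' = normalize(q + ½dt·q⊗(0,ω)) = (0.2979, -0.3056, -0.0133, 0.9043)

ω' = (1.2502, -1.2247, 0.4899)
q' = (0.2979, -0.3056, -0.0133, 0.9043)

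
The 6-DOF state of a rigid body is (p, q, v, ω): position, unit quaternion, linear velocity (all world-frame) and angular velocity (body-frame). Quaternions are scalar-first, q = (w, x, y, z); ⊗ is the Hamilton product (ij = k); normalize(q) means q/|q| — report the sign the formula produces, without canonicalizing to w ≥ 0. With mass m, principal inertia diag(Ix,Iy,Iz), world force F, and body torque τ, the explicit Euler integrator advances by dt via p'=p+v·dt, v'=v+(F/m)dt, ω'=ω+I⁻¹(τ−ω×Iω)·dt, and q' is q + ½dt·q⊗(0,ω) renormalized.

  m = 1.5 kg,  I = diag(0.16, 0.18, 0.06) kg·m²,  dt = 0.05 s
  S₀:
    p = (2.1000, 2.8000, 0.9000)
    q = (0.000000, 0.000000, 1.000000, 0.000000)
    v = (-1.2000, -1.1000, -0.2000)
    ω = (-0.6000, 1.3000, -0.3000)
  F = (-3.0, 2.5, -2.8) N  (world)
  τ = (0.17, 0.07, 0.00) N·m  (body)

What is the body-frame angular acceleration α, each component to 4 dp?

ω×(Iω) gyroscopic = (0.0468, 0.0180, -0.0156)
(τ − ω×Iω)/I = (0.7700, 0.2889, 0.2600)

α = (0.7700, 0.2889, 0.2600)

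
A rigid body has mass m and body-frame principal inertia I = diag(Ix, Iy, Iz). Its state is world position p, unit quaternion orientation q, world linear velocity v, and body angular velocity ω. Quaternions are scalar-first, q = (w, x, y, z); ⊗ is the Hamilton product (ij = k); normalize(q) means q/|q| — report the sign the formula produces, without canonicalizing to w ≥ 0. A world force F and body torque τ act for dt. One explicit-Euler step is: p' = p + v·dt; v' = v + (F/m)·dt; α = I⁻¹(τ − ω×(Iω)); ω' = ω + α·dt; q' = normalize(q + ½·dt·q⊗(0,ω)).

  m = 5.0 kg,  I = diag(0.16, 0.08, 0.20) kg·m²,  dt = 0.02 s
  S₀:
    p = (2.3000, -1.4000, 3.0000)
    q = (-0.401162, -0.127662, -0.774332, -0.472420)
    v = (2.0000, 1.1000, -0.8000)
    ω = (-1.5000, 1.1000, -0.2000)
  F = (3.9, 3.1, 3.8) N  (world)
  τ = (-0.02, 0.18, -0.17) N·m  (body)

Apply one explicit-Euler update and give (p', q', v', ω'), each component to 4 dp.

gyro term ω×Iω = (-0.0264, -0.0120, 0.1320)
α = I⁻¹(τ − ω×Iω) = (0.0400, 2.4000, -1.5100)
new body rate ω' = (-1.4992, 1.1480, -0.2302)
Hamilton product q⊗(0,ω) = (0.5657882, 1.2762714, 0.2418194, -1.2216938)
q + ½dt·q⊗(0,ω), renormalized = (-0.3954, -0.1149, -0.7718, -0.4846)
p' = p + v·dt = (2.3400, -1.3780, 2.9840)
v' = v + a·dt = (2.0156, 1.1124, -0.7848)

p' = (2.3400, -1.3780, 2.9840)
q' = (-0.3954, -0.1149, -0.7718, -0.4846)
v' = (2.0156, 1.1124, -0.7848)
ω' = (-1.4992, 1.1480, -0.2302)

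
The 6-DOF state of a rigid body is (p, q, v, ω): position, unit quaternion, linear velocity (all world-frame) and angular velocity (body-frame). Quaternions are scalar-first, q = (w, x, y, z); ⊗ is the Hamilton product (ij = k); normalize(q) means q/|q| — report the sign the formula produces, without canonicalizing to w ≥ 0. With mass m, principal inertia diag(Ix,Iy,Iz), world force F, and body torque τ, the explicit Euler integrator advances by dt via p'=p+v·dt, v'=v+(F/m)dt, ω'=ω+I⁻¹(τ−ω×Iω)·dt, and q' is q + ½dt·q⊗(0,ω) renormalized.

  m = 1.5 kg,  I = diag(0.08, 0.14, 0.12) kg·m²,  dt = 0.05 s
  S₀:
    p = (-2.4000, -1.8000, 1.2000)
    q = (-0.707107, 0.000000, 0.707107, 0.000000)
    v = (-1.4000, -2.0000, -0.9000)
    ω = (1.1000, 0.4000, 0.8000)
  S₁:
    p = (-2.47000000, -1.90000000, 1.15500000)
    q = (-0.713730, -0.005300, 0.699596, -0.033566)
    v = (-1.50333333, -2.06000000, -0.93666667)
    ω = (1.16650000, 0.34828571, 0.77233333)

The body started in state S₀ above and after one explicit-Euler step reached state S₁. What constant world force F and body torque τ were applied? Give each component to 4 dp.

F = (-3.1000, -1.8000, -1.1000)
τ = (0.1000, -0.1800, -0.0400)

v₁ − v₀ = (-0.10333333, -0.06000000, -0.03666667)
F = m·Δv/dt = (-3.1000, -1.8000, -1.1000)
rate change Δω = (0.06650000, -0.05171429, -0.02766667)
τ = I·(Δω/dt) + ω₀×(Iω₀) = (0.1000, -0.1800, -0.0400)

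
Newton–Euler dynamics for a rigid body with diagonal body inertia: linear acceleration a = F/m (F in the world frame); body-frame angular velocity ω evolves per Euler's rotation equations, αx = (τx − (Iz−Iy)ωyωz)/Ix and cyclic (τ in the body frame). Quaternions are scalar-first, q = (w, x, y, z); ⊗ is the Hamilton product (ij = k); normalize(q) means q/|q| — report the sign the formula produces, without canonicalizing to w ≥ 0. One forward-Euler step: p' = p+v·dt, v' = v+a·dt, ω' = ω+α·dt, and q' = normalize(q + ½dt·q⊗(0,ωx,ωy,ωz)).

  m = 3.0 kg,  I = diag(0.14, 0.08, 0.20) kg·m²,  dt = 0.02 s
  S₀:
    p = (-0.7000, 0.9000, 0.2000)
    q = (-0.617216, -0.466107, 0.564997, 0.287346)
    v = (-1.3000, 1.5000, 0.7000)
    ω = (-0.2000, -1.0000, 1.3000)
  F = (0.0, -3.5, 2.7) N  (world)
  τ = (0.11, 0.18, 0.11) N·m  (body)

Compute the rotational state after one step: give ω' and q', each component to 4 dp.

precession coupling ω×(Iω) = (-0.1560, 0.0156, -0.0120)
angular accel α = (1.9000, 2.0550, 0.6100)
ω + α·dt = (-0.1620, -0.9589, 1.3122)
q⊗(0,ω) = (0.0982258, 1.1452853, 1.1656859, -0.2232744)
q + ½dt·q⊗(0,ω), renormalized = (-0.6161, -0.4546, 0.5766, 0.2851)

ω' = (-0.1620, -0.9589, 1.3122)
q' = (-0.6161, -0.4546, 0.5766, 0.2851)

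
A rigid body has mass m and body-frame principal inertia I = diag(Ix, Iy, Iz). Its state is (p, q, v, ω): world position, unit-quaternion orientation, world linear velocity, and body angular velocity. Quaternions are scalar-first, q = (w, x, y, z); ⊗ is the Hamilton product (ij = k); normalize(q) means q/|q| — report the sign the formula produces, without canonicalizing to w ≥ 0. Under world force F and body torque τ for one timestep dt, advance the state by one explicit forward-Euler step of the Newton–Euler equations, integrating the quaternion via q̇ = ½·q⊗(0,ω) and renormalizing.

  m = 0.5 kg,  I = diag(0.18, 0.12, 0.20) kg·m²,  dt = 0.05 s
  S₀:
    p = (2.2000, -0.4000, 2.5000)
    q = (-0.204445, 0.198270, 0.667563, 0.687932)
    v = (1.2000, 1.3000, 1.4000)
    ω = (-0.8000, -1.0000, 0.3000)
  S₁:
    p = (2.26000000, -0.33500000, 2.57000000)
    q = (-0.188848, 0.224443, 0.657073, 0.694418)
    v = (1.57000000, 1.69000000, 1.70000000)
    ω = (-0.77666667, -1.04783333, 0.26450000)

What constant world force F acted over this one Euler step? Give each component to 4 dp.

Δv = v₁−v₀ = (0.37000000, 0.39000000, 0.30000000)
m·(v₁−v₀)/dt = (3.7000, 3.9000, 3.0000)

F = (3.7000, 3.9000, 3.0000)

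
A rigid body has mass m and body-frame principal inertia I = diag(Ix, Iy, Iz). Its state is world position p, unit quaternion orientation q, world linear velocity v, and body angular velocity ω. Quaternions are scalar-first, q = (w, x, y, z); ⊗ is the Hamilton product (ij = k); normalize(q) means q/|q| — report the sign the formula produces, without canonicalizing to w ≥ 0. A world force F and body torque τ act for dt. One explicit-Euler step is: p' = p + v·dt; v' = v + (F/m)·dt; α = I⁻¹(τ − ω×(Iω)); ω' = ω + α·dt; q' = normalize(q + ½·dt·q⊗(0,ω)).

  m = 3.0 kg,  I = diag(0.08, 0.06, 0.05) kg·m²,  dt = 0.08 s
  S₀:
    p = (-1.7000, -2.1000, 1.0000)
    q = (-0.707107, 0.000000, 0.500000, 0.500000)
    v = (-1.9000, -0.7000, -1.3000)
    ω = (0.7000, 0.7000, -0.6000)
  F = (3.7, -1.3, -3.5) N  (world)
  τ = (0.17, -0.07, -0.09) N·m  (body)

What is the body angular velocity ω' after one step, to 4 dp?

ω' = (0.8658, 0.6235, -0.7283)

ω×(Iω) gyroscopic = (0.0042, -0.0126, -0.0098)
α = I⁻¹(τ − ω×Iω) = (2.0725, -0.9567, -1.6040)
new body rate ω' = (0.8658, 0.6235, -0.7283)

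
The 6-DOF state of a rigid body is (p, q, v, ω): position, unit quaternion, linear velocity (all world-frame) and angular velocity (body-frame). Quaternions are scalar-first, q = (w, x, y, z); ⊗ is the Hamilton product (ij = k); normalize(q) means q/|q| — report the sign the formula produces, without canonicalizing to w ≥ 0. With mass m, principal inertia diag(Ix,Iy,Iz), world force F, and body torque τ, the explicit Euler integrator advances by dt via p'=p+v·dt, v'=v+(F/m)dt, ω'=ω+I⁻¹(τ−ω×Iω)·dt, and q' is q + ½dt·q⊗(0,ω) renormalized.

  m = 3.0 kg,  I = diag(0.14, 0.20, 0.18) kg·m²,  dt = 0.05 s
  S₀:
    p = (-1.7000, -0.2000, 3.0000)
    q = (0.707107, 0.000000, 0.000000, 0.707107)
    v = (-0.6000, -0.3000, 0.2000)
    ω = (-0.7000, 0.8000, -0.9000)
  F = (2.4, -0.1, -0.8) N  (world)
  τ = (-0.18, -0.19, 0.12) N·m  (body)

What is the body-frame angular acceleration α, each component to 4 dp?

α = (-1.3886, -0.8240, 0.8533)

precession coupling ω×(Iω) = (0.0144, -0.0252, -0.0336)
α = I⁻¹(τ − ω×Iω) = (-1.3886, -0.8240, 0.8533)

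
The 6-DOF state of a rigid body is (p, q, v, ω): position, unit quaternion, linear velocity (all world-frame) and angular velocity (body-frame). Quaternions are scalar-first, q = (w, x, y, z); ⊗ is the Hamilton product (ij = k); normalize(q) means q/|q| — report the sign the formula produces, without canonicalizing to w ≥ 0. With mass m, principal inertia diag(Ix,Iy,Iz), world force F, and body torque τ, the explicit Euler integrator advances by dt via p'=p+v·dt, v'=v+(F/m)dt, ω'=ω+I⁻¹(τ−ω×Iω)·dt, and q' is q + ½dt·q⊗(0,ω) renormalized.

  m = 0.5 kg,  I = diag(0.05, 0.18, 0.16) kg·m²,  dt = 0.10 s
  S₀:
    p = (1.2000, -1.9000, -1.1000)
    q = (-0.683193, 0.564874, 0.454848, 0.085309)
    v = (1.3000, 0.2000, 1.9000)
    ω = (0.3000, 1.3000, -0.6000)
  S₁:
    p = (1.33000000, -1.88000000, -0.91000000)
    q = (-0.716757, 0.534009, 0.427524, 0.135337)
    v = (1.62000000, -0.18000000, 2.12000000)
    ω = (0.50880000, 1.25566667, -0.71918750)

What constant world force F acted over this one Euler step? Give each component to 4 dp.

F = (1.6000, -1.9000, 1.1000)

v₁ − v₀ = (0.32000000, -0.38000000, 0.22000000)
F = m·Δv/dt = (1.6000, -1.9000, 1.1000)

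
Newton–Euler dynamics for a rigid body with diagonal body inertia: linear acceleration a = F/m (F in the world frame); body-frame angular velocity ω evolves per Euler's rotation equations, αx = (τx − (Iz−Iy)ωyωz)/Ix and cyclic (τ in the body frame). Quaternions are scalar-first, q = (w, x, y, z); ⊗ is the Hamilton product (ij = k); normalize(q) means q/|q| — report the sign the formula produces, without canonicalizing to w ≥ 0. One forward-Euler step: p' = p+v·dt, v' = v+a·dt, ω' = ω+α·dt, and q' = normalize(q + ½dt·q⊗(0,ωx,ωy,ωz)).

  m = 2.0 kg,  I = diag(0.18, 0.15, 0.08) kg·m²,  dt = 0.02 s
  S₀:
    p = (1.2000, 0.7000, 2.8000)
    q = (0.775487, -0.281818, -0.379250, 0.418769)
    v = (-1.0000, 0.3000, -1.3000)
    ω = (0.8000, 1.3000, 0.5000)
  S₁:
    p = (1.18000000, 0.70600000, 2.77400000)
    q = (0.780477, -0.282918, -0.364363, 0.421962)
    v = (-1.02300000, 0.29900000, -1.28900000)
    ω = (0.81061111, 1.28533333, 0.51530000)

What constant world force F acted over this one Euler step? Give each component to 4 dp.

F = (-2.3000, -0.1000, 1.1000)

velocity change Δv = (-0.02300000, -0.00100000, 0.01100000)
applied force F = (-2.3000, -0.1000, 1.1000)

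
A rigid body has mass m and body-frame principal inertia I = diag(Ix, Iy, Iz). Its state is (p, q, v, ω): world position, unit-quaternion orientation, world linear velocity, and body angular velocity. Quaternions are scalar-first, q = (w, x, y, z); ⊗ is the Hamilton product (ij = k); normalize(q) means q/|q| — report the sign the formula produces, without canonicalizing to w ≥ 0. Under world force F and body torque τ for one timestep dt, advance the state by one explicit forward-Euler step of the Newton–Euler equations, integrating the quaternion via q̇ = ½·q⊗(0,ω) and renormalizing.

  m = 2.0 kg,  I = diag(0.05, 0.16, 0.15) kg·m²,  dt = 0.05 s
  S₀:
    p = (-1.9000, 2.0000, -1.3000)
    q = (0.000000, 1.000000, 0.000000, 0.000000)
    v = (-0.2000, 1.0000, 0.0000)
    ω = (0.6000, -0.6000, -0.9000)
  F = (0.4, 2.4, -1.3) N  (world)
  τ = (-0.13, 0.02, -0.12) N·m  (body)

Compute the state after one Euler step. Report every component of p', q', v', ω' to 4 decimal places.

(τ − ω×Iω)/I = (-2.4920, -0.2125, -0.5360)
new body rate ω' = (0.4754, -0.6106, -0.9268)
Hamilton product q⊗(0,ω) = (-0.6000000, 0.0000000, 0.9000000, -0.6000000)
q + ½dt·q⊗(0,ω), renormalized = (-0.0150, 0.9995, 0.0225, -0.0150)
a = F/m = (0.2000, 1.2000, -0.6500)
p' = p + v·dt = (-1.9100, 2.0500, -1.3000)
v + (F/m)dt = (-0.1900, 1.0600, -0.0325)

p' = (-1.9100, 2.0500, -1.3000)
q' = (-0.0150, 0.9995, 0.0225, -0.0150)
v' = (-0.1900, 1.0600, -0.0325)
ω' = (0.4754, -0.6106, -0.9268)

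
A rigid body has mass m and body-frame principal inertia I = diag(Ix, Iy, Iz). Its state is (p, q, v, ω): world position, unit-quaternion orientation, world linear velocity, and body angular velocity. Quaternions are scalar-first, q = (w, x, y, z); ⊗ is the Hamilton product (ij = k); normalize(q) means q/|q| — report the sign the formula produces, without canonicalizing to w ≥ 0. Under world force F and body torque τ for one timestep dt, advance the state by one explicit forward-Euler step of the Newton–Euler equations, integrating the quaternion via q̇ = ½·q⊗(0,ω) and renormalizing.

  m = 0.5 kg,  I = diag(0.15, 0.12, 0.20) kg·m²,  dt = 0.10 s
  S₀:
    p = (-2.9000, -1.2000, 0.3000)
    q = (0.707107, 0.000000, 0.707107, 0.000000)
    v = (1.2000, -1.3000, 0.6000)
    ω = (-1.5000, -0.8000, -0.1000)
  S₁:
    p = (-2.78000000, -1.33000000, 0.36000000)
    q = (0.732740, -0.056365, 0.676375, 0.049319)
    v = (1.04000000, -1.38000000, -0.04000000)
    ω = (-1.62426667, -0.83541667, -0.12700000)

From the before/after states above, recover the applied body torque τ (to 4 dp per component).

ω₁ − ω₀ = (-0.12426667, -0.03541667, -0.02700000)
applied torque τ = (-0.1800, -0.0500, -0.0900)

τ = (-0.1800, -0.0500, -0.0900)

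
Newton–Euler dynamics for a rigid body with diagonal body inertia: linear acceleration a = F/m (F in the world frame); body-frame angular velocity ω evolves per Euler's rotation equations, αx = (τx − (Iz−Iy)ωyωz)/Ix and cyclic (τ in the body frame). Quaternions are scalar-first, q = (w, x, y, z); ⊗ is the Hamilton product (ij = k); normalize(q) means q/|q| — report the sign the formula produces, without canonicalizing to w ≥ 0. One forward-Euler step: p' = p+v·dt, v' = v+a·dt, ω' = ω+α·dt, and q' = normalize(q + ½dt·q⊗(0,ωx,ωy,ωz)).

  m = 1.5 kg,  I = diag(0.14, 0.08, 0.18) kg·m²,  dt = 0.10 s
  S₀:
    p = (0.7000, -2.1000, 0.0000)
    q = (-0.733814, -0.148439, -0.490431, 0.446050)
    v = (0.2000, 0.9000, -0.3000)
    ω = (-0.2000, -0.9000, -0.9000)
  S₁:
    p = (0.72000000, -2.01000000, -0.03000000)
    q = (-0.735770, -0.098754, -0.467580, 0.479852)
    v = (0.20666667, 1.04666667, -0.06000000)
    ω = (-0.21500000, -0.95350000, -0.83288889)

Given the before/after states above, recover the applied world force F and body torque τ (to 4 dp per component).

Δv = v₁−v₀ = (0.00666667, 0.14666667, 0.24000000)
F = m·Δv/dt = (0.1000, 2.2000, 3.6000)
ω₁ − ω₀ = (-0.01500000, -0.05350000, 0.06711111)
ω₀×(Iω₀) = (0.0810, -0.0072, -0.0108)
I·α + gyro = (0.0600, -0.0500, 0.1100)

F = (0.1000, 2.2000, 3.6000)
τ = (0.0600, -0.0500, 0.1100)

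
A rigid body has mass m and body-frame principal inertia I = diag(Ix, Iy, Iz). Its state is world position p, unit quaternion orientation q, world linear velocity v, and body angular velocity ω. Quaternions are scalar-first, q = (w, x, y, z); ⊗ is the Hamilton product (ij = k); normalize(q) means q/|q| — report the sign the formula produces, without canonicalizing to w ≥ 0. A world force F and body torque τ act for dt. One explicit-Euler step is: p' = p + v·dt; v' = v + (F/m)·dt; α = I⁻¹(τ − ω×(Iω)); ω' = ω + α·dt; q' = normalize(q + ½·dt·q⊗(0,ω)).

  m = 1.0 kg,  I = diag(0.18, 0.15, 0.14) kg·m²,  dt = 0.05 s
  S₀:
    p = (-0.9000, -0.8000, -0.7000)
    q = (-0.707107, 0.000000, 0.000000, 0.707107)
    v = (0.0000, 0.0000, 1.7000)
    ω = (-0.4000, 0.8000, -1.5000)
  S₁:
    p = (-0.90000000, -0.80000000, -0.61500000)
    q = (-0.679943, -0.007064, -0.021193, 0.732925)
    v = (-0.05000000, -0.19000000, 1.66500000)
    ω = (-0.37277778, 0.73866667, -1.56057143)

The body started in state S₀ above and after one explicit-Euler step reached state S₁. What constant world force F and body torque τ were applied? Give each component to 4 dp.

F = (-1.0000, -3.8000, -0.7000)
τ = (0.1100, -0.1600, -0.1600)

ω₁ − ω₀ = (0.02722222, -0.06133333, -0.06057143)
gyro term ω₀×Iω₀ = (0.0120, 0.0240, 0.0096)
τ = I·(Δω/dt) + ω₀×(Iω₀) = (0.1100, -0.1600, -0.1600)
v₁ − v₀ = (-0.05000000, -0.19000000, -0.03500000)
m·(v₁−v₀)/dt = (-1.0000, -3.8000, -0.7000)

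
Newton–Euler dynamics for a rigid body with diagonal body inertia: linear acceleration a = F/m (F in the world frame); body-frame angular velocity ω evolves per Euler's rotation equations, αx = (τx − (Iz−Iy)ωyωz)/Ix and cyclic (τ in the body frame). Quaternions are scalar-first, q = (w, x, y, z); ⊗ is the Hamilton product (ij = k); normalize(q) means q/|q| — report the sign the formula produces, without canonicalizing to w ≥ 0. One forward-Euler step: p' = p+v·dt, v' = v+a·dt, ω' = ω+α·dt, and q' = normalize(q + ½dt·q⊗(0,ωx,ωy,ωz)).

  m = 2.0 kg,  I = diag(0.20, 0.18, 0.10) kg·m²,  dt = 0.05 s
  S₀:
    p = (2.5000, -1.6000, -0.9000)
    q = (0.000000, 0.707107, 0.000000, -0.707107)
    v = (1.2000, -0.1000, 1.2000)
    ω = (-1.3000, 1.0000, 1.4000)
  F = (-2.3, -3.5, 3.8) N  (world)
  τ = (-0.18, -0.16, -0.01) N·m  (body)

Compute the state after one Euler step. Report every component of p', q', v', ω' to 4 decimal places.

α = I⁻¹(τ − ω×Iω) = (-0.3400, 0.1222, -0.3600)
ω + α·dt = (-1.3170, 1.0061, 1.3820)
Hamilton product q⊗(0,ω) = (1.9091889, 0.7071070, -0.0707107, 0.7071070)
q + ½dt·q⊗(0,ω), renormalized = (0.0477, 0.7237, -0.0018, -0.6884)
p' = p + v·dt = (2.5600, -1.6050, -0.8400)
v' = v + a·dt = (1.1425, -0.1875, 1.2950)

p' = (2.5600, -1.6050, -0.8400)
q' = (0.0477, 0.7237, -0.0018, -0.6884)
v' = (1.1425, -0.1875, 1.2950)
ω' = (-1.3170, 1.0061, 1.3820)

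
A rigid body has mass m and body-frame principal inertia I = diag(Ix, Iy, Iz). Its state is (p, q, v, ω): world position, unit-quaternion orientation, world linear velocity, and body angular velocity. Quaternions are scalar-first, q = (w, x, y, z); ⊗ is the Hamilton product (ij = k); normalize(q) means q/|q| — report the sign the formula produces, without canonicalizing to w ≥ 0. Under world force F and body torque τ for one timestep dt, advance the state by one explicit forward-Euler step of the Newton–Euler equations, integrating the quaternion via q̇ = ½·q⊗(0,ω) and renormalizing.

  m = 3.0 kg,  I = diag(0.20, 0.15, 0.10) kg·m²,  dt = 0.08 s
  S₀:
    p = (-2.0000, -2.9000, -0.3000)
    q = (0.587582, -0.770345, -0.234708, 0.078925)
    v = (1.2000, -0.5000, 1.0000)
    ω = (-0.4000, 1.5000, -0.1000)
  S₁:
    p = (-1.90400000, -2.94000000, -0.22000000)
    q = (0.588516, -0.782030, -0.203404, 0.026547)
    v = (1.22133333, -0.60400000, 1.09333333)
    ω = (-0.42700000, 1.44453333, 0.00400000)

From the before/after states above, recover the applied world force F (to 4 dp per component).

F = (0.8000, -3.9000, 3.5000)

velocity change Δv = (0.02133333, -0.10400000, 0.09333333)
m·(v₁−v₀)/dt = (0.8000, -3.9000, 3.5000)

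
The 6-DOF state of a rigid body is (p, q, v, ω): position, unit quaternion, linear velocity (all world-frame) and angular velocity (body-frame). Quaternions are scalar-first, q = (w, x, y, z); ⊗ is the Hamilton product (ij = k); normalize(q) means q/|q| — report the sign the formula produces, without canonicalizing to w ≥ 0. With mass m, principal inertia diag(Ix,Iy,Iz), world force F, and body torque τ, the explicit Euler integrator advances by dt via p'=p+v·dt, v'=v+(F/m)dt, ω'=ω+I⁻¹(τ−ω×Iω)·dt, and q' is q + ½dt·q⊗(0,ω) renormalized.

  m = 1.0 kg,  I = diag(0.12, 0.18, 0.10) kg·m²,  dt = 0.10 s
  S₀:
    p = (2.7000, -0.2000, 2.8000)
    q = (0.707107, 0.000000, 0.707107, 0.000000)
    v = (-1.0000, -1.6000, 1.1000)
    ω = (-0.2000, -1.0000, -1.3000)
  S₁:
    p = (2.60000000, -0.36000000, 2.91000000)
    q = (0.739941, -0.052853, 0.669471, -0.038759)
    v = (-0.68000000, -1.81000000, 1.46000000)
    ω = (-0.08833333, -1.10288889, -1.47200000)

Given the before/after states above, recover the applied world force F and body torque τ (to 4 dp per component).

velocity change Δv = (0.32000000, -0.21000000, 0.36000000)
F = m·Δv/dt = (3.2000, -2.1000, 3.6000)
rate change Δω = (0.11166667, -0.10288889, -0.17200000)
precession coupling = (-0.1040, 0.0052, 0.0120)
applied torque τ = (0.0300, -0.1800, -0.1600)

F = (3.2000, -2.1000, 3.6000)
τ = (0.0300, -0.1800, -0.1600)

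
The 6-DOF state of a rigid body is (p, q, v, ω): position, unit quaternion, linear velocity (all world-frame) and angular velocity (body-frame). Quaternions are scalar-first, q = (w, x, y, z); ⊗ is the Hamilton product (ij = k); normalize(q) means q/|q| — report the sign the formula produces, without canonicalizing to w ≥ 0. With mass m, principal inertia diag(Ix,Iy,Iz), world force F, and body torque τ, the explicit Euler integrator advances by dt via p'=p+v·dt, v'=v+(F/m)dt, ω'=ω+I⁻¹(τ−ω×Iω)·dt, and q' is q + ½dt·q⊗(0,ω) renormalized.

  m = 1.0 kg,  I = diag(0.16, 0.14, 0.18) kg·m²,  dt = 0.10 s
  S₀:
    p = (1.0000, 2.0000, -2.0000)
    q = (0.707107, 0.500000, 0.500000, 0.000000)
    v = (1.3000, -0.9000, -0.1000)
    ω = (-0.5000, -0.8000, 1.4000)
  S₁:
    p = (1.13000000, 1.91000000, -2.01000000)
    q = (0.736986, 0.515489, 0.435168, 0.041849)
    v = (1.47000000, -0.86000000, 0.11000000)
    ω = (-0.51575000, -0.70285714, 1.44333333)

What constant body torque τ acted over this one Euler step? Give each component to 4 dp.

rate change Δω = (-0.01575000, 0.09714286, 0.04333333)
precession coupling = (-0.0448, 0.0140, -0.0080)
I·α + gyro = (-0.0700, 0.1500, 0.0700)

τ = (-0.0700, 0.1500, 0.0700)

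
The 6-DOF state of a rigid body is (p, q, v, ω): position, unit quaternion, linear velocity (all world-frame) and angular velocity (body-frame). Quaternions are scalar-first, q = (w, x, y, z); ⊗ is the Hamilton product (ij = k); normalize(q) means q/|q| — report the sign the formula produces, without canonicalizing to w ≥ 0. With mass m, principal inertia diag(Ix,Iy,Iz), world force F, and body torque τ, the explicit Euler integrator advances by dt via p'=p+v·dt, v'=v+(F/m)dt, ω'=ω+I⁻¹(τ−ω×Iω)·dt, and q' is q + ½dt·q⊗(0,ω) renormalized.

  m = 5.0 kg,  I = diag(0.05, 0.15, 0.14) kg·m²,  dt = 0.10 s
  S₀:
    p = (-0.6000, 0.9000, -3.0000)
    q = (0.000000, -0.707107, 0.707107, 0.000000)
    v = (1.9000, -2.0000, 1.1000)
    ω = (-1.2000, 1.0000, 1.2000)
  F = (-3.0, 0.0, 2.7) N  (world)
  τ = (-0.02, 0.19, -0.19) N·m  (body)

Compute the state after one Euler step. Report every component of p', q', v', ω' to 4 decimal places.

p' = (-0.4100, 0.7000, -2.8900)
q' = (-0.0774, -0.6615, 0.7459, 0.0070)
v' = (1.8400, -2.0000, 1.1540)
ω' = (-1.2160, 1.0403, 1.1500)

a = F/m = (-0.6000, 0.0000, 0.5400)
p' = p + v·dt = (-0.4100, 0.7000, -2.8900)
v' = v + a·dt = (1.8400, -2.0000, 1.1540)
angular accel α = (-0.1600, 0.4027, -0.5000)
ω' = ω + α·dt = (-1.2160, 1.0403, 1.1500)
2q̇ = q⊗(0,ω) = (-1.5556354, 0.8485284, 0.8485284, 0.1414214)
q' = normalize(q + ½dt·q⊗(0,ω)) = (-0.0774, -0.6615, 0.7459, 0.0070)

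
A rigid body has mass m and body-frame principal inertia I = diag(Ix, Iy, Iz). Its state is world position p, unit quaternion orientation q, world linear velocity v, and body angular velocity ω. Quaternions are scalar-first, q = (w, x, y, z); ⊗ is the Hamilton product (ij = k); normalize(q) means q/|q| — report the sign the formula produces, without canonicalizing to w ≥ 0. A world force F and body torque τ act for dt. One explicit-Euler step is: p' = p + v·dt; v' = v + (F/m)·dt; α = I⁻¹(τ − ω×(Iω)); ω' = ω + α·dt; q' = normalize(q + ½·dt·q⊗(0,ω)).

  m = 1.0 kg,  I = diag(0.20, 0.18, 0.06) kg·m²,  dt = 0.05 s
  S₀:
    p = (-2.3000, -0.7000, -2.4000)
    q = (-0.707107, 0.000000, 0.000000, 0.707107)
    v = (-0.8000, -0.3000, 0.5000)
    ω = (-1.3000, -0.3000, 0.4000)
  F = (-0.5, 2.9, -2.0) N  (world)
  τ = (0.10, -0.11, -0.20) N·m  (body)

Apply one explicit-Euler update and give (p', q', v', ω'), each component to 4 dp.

p' = (-2.3400, -0.7150, -2.3750)
q' = (-0.7137, 0.0283, -0.0177, 0.6996)
v' = (-0.8250, -0.1550, 0.4000)
ω' = (-1.2786, -0.3103, 0.2398)

linear accel F/m = (-0.5000, 2.9000, -2.0000)
new position p' = (-2.3400, -0.7150, -2.3750)
new velocity v' = (-0.8250, -0.1550, 0.4000)
ω×(Iω) gyroscopic = (0.0144, -0.0728, -0.0078)
α = I⁻¹(τ − ω×Iω) = (0.4280, -0.2067, -3.2033)
new body rate ω' = (-1.2786, -0.3103, 0.2398)
q⊗(0,ω) = (-0.2828428, 1.1313712, -0.7071070, -0.2828428)
q + ½dt·q⊗(0,ω), renormalized = (-0.7137, 0.0283, -0.0177, 0.6996)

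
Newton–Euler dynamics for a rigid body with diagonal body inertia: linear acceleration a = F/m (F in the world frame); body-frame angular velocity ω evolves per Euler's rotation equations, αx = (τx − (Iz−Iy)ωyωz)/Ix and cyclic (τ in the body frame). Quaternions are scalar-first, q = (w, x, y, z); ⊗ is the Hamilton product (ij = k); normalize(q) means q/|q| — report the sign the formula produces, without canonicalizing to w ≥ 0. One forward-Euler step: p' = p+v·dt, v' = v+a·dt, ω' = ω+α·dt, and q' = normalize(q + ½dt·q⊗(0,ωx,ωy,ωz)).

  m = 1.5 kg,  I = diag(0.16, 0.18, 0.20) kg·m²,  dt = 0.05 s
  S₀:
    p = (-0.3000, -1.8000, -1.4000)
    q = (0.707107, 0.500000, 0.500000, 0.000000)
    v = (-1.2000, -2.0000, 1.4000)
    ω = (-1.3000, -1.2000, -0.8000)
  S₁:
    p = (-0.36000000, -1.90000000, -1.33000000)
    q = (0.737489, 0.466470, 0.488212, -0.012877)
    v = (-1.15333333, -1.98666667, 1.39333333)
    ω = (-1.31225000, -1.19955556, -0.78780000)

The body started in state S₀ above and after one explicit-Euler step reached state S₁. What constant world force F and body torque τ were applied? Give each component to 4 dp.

F = (1.4000, 0.4000, -0.2000)
τ = (-0.0200, -0.0400, 0.0800)

ω₁ − ω₀ = (-0.01225000, 0.00044444, 0.01220000)
precession coupling = (0.0192, -0.0416, 0.0312)
τ = I·(Δω/dt) + ω₀×(Iω₀) = (-0.0200, -0.0400, 0.0800)
Δv = v₁−v₀ = (0.04666667, 0.01333333, -0.00666667)
m·(v₁−v₀)/dt = (1.4000, 0.4000, -0.2000)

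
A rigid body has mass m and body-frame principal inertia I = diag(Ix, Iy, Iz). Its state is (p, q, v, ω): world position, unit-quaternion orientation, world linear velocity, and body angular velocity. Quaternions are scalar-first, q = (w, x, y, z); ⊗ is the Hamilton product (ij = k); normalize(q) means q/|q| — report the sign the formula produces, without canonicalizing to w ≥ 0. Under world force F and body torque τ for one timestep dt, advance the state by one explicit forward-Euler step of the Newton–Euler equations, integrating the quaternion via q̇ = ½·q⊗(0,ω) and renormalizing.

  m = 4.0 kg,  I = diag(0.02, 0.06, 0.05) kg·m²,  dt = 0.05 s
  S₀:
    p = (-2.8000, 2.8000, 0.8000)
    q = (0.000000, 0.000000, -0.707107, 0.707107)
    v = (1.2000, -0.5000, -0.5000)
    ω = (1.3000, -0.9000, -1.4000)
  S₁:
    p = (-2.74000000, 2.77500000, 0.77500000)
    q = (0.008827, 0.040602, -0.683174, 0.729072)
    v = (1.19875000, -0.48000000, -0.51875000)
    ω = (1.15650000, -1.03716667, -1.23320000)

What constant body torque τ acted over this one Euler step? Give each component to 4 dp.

rate change Δω = (-0.14350000, -0.13716667, 0.16680000)
gyro term ω₀×Iω₀ = (-0.0126, 0.0546, -0.0468)
τ = I·(Δω/dt) + ω₀×(Iω₀) = (-0.0700, -0.1100, 0.1200)

τ = (-0.0700, -0.1100, 0.1200)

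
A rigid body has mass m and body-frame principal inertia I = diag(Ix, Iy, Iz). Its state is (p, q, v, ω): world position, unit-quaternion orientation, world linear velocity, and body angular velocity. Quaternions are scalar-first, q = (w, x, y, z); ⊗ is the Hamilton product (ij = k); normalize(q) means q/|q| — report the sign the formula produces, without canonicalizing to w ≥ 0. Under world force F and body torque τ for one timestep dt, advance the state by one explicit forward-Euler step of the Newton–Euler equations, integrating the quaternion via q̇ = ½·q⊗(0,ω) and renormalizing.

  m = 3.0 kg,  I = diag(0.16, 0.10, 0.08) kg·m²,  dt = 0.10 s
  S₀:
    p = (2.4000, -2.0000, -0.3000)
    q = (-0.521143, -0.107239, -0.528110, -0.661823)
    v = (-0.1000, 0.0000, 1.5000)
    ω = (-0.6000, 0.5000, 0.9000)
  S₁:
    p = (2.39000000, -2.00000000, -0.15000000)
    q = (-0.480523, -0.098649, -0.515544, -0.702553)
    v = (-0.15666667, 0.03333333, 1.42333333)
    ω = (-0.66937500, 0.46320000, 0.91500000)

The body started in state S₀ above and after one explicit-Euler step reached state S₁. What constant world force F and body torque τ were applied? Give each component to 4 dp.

v₁ − v₀ = (-0.05666667, 0.03333333, -0.07666667)
m·(v₁−v₀)/dt = (-1.7000, 1.0000, -2.3000)
ω₁ − ω₀ = (-0.06937500, -0.03680000, 0.01500000)
precession coupling = (-0.0090, -0.0432, 0.0180)
I·α + gyro = (-0.1200, -0.0800, 0.0300)

F = (-1.7000, 1.0000, -2.3000)
τ = (-0.1200, -0.0800, 0.0300)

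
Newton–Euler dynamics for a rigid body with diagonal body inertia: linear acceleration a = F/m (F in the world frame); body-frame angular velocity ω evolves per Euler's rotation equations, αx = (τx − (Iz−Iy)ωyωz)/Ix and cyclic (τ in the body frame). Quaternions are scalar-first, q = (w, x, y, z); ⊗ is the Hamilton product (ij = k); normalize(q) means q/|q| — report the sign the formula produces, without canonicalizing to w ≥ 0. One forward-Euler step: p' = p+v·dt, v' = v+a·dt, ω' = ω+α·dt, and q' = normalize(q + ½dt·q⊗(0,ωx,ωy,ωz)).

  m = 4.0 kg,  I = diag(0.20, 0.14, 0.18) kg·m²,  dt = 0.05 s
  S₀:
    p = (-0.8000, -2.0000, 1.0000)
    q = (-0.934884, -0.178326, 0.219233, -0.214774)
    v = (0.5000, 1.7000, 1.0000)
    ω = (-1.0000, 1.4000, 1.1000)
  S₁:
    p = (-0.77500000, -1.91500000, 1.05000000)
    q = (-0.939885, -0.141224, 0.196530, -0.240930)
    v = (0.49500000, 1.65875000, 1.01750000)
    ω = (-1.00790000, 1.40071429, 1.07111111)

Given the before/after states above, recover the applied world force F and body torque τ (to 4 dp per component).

F = (-0.4000, -3.3000, 1.4000)
τ = (0.0300, -0.0200, -0.0200)

Δω = ω₁−ω₀ = (-0.00790000, 0.00071429, -0.02888889)
gyro term ω₀×Iω₀ = (0.0616, -0.0220, 0.0840)
τ = I·(Δω/dt) + ω₀×(Iω₀) = (0.0300, -0.0200, -0.0200)
v₁ − v₀ = (-0.00500000, -0.04125000, 0.01750000)
m·(v₁−v₀)/dt = (-0.4000, -3.3000, 1.4000)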